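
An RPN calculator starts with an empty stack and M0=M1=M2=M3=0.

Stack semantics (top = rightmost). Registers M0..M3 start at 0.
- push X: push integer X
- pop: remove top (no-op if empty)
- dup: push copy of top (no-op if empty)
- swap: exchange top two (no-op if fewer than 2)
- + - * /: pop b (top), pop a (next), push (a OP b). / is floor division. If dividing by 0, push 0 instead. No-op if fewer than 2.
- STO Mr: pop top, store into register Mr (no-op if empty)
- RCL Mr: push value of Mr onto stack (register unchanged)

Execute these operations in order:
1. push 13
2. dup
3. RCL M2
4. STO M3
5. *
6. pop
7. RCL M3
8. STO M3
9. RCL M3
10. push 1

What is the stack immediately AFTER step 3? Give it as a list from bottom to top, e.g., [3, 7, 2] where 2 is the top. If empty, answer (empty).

After op 1 (push 13): stack=[13] mem=[0,0,0,0]
After op 2 (dup): stack=[13,13] mem=[0,0,0,0]
After op 3 (RCL M2): stack=[13,13,0] mem=[0,0,0,0]

[13, 13, 0]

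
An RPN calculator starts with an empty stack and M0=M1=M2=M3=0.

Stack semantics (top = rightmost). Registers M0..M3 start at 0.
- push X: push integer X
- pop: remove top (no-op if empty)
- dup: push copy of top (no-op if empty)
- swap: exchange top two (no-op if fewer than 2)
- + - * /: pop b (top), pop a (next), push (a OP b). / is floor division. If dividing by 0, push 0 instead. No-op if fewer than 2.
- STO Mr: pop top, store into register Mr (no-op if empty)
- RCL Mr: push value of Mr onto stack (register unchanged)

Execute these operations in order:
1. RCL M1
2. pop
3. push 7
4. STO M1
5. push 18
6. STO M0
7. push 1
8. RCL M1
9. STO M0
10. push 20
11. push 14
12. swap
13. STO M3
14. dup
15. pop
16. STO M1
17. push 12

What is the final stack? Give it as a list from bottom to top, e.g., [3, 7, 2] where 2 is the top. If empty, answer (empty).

After op 1 (RCL M1): stack=[0] mem=[0,0,0,0]
After op 2 (pop): stack=[empty] mem=[0,0,0,0]
After op 3 (push 7): stack=[7] mem=[0,0,0,0]
After op 4 (STO M1): stack=[empty] mem=[0,7,0,0]
After op 5 (push 18): stack=[18] mem=[0,7,0,0]
After op 6 (STO M0): stack=[empty] mem=[18,7,0,0]
After op 7 (push 1): stack=[1] mem=[18,7,0,0]
After op 8 (RCL M1): stack=[1,7] mem=[18,7,0,0]
After op 9 (STO M0): stack=[1] mem=[7,7,0,0]
After op 10 (push 20): stack=[1,20] mem=[7,7,0,0]
After op 11 (push 14): stack=[1,20,14] mem=[7,7,0,0]
After op 12 (swap): stack=[1,14,20] mem=[7,7,0,0]
After op 13 (STO M3): stack=[1,14] mem=[7,7,0,20]
After op 14 (dup): stack=[1,14,14] mem=[7,7,0,20]
After op 15 (pop): stack=[1,14] mem=[7,7,0,20]
After op 16 (STO M1): stack=[1] mem=[7,14,0,20]
After op 17 (push 12): stack=[1,12] mem=[7,14,0,20]

Answer: [1, 12]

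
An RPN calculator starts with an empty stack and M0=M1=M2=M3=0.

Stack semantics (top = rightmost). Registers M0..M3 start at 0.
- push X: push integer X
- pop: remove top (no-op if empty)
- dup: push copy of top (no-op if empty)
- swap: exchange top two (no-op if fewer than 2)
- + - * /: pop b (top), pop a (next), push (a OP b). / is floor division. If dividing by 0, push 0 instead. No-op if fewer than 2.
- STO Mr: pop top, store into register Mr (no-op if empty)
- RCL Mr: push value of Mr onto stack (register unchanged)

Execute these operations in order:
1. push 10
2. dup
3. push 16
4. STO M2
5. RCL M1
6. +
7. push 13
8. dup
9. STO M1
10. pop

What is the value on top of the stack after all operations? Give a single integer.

Answer: 10

Derivation:
After op 1 (push 10): stack=[10] mem=[0,0,0,0]
After op 2 (dup): stack=[10,10] mem=[0,0,0,0]
After op 3 (push 16): stack=[10,10,16] mem=[0,0,0,0]
After op 4 (STO M2): stack=[10,10] mem=[0,0,16,0]
After op 5 (RCL M1): stack=[10,10,0] mem=[0,0,16,0]
After op 6 (+): stack=[10,10] mem=[0,0,16,0]
After op 7 (push 13): stack=[10,10,13] mem=[0,0,16,0]
After op 8 (dup): stack=[10,10,13,13] mem=[0,0,16,0]
After op 9 (STO M1): stack=[10,10,13] mem=[0,13,16,0]
After op 10 (pop): stack=[10,10] mem=[0,13,16,0]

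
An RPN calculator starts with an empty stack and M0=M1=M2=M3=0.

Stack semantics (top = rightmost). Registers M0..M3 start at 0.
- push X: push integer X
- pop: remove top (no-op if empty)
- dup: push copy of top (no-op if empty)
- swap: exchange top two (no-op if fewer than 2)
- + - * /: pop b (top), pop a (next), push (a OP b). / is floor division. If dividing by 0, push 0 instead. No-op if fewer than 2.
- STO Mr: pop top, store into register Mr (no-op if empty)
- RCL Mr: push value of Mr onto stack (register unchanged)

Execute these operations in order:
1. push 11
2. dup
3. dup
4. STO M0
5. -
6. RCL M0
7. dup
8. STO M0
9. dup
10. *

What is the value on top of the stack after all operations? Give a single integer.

Answer: 121

Derivation:
After op 1 (push 11): stack=[11] mem=[0,0,0,0]
After op 2 (dup): stack=[11,11] mem=[0,0,0,0]
After op 3 (dup): stack=[11,11,11] mem=[0,0,0,0]
After op 4 (STO M0): stack=[11,11] mem=[11,0,0,0]
After op 5 (-): stack=[0] mem=[11,0,0,0]
After op 6 (RCL M0): stack=[0,11] mem=[11,0,0,0]
After op 7 (dup): stack=[0,11,11] mem=[11,0,0,0]
After op 8 (STO M0): stack=[0,11] mem=[11,0,0,0]
After op 9 (dup): stack=[0,11,11] mem=[11,0,0,0]
After op 10 (*): stack=[0,121] mem=[11,0,0,0]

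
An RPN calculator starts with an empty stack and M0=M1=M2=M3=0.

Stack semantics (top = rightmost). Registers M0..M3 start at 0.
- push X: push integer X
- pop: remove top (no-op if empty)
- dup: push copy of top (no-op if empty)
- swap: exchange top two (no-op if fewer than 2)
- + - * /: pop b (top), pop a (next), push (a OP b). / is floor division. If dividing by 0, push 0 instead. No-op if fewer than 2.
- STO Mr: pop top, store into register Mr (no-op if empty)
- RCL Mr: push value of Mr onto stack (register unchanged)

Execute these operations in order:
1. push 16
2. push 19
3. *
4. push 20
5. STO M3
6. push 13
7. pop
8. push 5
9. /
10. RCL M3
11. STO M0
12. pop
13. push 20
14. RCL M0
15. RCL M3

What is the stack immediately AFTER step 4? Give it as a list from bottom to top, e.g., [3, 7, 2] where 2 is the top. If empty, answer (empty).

After op 1 (push 16): stack=[16] mem=[0,0,0,0]
After op 2 (push 19): stack=[16,19] mem=[0,0,0,0]
After op 3 (*): stack=[304] mem=[0,0,0,0]
After op 4 (push 20): stack=[304,20] mem=[0,0,0,0]

[304, 20]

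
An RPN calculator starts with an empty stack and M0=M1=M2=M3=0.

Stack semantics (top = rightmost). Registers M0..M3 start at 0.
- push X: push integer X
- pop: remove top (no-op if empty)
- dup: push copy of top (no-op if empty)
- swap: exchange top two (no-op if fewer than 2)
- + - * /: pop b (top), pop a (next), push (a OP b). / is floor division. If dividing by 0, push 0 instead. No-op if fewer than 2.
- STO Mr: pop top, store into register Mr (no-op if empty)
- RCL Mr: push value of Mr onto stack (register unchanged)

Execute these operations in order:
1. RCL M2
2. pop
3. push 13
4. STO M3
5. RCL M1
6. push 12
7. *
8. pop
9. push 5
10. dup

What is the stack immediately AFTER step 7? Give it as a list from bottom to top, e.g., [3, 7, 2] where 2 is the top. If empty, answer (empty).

After op 1 (RCL M2): stack=[0] mem=[0,0,0,0]
After op 2 (pop): stack=[empty] mem=[0,0,0,0]
After op 3 (push 13): stack=[13] mem=[0,0,0,0]
After op 4 (STO M3): stack=[empty] mem=[0,0,0,13]
After op 5 (RCL M1): stack=[0] mem=[0,0,0,13]
After op 6 (push 12): stack=[0,12] mem=[0,0,0,13]
After op 7 (*): stack=[0] mem=[0,0,0,13]

[0]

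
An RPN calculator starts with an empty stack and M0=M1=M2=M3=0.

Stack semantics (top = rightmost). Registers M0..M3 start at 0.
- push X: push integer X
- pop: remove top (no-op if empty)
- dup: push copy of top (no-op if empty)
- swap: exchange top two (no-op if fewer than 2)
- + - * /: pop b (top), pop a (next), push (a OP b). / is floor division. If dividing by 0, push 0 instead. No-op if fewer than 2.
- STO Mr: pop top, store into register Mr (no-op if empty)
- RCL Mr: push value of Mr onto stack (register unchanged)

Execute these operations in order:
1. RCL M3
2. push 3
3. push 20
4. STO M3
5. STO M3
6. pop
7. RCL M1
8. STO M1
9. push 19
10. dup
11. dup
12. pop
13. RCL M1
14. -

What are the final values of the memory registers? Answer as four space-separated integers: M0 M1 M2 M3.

Answer: 0 0 0 3

Derivation:
After op 1 (RCL M3): stack=[0] mem=[0,0,0,0]
After op 2 (push 3): stack=[0,3] mem=[0,0,0,0]
After op 3 (push 20): stack=[0,3,20] mem=[0,0,0,0]
After op 4 (STO M3): stack=[0,3] mem=[0,0,0,20]
After op 5 (STO M3): stack=[0] mem=[0,0,0,3]
After op 6 (pop): stack=[empty] mem=[0,0,0,3]
After op 7 (RCL M1): stack=[0] mem=[0,0,0,3]
After op 8 (STO M1): stack=[empty] mem=[0,0,0,3]
After op 9 (push 19): stack=[19] mem=[0,0,0,3]
After op 10 (dup): stack=[19,19] mem=[0,0,0,3]
After op 11 (dup): stack=[19,19,19] mem=[0,0,0,3]
After op 12 (pop): stack=[19,19] mem=[0,0,0,3]
After op 13 (RCL M1): stack=[19,19,0] mem=[0,0,0,3]
After op 14 (-): stack=[19,19] mem=[0,0,0,3]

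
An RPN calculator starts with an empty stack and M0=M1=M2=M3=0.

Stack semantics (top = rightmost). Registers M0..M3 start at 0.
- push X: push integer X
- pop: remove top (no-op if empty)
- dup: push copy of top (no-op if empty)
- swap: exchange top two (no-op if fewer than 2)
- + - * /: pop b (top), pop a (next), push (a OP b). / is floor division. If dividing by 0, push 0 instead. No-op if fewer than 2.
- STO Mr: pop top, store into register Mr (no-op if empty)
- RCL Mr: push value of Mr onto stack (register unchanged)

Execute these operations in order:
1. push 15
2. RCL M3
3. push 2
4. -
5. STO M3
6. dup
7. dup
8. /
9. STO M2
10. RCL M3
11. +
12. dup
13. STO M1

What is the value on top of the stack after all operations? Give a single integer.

After op 1 (push 15): stack=[15] mem=[0,0,0,0]
After op 2 (RCL M3): stack=[15,0] mem=[0,0,0,0]
After op 3 (push 2): stack=[15,0,2] mem=[0,0,0,0]
After op 4 (-): stack=[15,-2] mem=[0,0,0,0]
After op 5 (STO M3): stack=[15] mem=[0,0,0,-2]
After op 6 (dup): stack=[15,15] mem=[0,0,0,-2]
After op 7 (dup): stack=[15,15,15] mem=[0,0,0,-2]
After op 8 (/): stack=[15,1] mem=[0,0,0,-2]
After op 9 (STO M2): stack=[15] mem=[0,0,1,-2]
After op 10 (RCL M3): stack=[15,-2] mem=[0,0,1,-2]
After op 11 (+): stack=[13] mem=[0,0,1,-2]
After op 12 (dup): stack=[13,13] mem=[0,0,1,-2]
After op 13 (STO M1): stack=[13] mem=[0,13,1,-2]

Answer: 13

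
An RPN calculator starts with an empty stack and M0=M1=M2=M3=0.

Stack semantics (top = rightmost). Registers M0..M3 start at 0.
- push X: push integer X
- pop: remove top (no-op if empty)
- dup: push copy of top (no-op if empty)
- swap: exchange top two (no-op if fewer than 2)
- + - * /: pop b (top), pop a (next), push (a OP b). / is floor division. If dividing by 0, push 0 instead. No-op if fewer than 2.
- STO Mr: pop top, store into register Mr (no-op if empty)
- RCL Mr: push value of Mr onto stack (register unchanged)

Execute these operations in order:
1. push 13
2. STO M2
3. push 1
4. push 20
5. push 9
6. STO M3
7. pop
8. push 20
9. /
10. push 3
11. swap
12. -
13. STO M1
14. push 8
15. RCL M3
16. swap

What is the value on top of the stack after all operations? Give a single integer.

After op 1 (push 13): stack=[13] mem=[0,0,0,0]
After op 2 (STO M2): stack=[empty] mem=[0,0,13,0]
After op 3 (push 1): stack=[1] mem=[0,0,13,0]
After op 4 (push 20): stack=[1,20] mem=[0,0,13,0]
After op 5 (push 9): stack=[1,20,9] mem=[0,0,13,0]
After op 6 (STO M3): stack=[1,20] mem=[0,0,13,9]
After op 7 (pop): stack=[1] mem=[0,0,13,9]
After op 8 (push 20): stack=[1,20] mem=[0,0,13,9]
After op 9 (/): stack=[0] mem=[0,0,13,9]
After op 10 (push 3): stack=[0,3] mem=[0,0,13,9]
After op 11 (swap): stack=[3,0] mem=[0,0,13,9]
After op 12 (-): stack=[3] mem=[0,0,13,9]
After op 13 (STO M1): stack=[empty] mem=[0,3,13,9]
After op 14 (push 8): stack=[8] mem=[0,3,13,9]
After op 15 (RCL M3): stack=[8,9] mem=[0,3,13,9]
After op 16 (swap): stack=[9,8] mem=[0,3,13,9]

Answer: 8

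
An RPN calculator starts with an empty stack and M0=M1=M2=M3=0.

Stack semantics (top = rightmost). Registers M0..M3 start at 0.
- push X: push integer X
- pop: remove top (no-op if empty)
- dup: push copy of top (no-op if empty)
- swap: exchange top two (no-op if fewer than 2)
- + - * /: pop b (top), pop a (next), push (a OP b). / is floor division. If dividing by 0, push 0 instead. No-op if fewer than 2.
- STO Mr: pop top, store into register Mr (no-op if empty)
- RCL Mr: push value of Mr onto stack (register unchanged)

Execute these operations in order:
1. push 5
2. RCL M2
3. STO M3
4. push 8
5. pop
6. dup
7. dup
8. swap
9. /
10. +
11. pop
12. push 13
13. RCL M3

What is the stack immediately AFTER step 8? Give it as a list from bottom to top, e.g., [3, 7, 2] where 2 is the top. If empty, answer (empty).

After op 1 (push 5): stack=[5] mem=[0,0,0,0]
After op 2 (RCL M2): stack=[5,0] mem=[0,0,0,0]
After op 3 (STO M3): stack=[5] mem=[0,0,0,0]
After op 4 (push 8): stack=[5,8] mem=[0,0,0,0]
After op 5 (pop): stack=[5] mem=[0,0,0,0]
After op 6 (dup): stack=[5,5] mem=[0,0,0,0]
After op 7 (dup): stack=[5,5,5] mem=[0,0,0,0]
After op 8 (swap): stack=[5,5,5] mem=[0,0,0,0]

[5, 5, 5]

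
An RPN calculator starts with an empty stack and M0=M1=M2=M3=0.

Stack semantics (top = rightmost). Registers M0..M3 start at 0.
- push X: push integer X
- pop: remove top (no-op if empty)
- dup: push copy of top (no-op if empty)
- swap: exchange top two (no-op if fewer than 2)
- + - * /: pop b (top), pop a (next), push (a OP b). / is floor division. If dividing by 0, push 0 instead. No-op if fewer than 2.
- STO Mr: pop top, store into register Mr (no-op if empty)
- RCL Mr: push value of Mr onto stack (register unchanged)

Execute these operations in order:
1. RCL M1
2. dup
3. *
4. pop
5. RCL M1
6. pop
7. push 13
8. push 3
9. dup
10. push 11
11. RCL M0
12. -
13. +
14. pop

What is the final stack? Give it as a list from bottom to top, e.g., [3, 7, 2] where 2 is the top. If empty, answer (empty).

After op 1 (RCL M1): stack=[0] mem=[0,0,0,0]
After op 2 (dup): stack=[0,0] mem=[0,0,0,0]
After op 3 (*): stack=[0] mem=[0,0,0,0]
After op 4 (pop): stack=[empty] mem=[0,0,0,0]
After op 5 (RCL M1): stack=[0] mem=[0,0,0,0]
After op 6 (pop): stack=[empty] mem=[0,0,0,0]
After op 7 (push 13): stack=[13] mem=[0,0,0,0]
After op 8 (push 3): stack=[13,3] mem=[0,0,0,0]
After op 9 (dup): stack=[13,3,3] mem=[0,0,0,0]
After op 10 (push 11): stack=[13,3,3,11] mem=[0,0,0,0]
After op 11 (RCL M0): stack=[13,3,3,11,0] mem=[0,0,0,0]
After op 12 (-): stack=[13,3,3,11] mem=[0,0,0,0]
After op 13 (+): stack=[13,3,14] mem=[0,0,0,0]
After op 14 (pop): stack=[13,3] mem=[0,0,0,0]

Answer: [13, 3]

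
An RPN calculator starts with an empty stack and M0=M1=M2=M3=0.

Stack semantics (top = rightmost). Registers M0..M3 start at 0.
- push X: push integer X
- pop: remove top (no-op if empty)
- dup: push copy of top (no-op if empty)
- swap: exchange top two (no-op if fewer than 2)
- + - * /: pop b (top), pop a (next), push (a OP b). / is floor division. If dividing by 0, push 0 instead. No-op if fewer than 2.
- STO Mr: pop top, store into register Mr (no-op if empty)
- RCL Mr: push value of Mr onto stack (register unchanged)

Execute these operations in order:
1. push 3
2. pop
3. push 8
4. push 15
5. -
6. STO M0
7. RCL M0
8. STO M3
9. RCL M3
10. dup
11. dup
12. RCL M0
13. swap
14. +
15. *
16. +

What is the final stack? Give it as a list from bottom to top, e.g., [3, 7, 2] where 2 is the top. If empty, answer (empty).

After op 1 (push 3): stack=[3] mem=[0,0,0,0]
After op 2 (pop): stack=[empty] mem=[0,0,0,0]
After op 3 (push 8): stack=[8] mem=[0,0,0,0]
After op 4 (push 15): stack=[8,15] mem=[0,0,0,0]
After op 5 (-): stack=[-7] mem=[0,0,0,0]
After op 6 (STO M0): stack=[empty] mem=[-7,0,0,0]
After op 7 (RCL M0): stack=[-7] mem=[-7,0,0,0]
After op 8 (STO M3): stack=[empty] mem=[-7,0,0,-7]
After op 9 (RCL M3): stack=[-7] mem=[-7,0,0,-7]
After op 10 (dup): stack=[-7,-7] mem=[-7,0,0,-7]
After op 11 (dup): stack=[-7,-7,-7] mem=[-7,0,0,-7]
After op 12 (RCL M0): stack=[-7,-7,-7,-7] mem=[-7,0,0,-7]
After op 13 (swap): stack=[-7,-7,-7,-7] mem=[-7,0,0,-7]
After op 14 (+): stack=[-7,-7,-14] mem=[-7,0,0,-7]
After op 15 (*): stack=[-7,98] mem=[-7,0,0,-7]
After op 16 (+): stack=[91] mem=[-7,0,0,-7]

Answer: [91]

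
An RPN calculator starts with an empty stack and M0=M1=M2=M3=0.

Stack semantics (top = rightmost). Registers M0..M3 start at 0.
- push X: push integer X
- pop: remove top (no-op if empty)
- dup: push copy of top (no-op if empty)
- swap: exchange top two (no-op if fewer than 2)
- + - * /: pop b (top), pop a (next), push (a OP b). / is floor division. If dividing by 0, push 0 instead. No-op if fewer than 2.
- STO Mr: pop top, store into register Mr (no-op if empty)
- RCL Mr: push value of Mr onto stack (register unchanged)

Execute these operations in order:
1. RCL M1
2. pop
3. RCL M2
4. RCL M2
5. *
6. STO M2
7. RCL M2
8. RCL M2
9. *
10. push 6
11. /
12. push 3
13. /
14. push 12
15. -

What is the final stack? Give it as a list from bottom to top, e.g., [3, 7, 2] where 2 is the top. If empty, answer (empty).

After op 1 (RCL M1): stack=[0] mem=[0,0,0,0]
After op 2 (pop): stack=[empty] mem=[0,0,0,0]
After op 3 (RCL M2): stack=[0] mem=[0,0,0,0]
After op 4 (RCL M2): stack=[0,0] mem=[0,0,0,0]
After op 5 (*): stack=[0] mem=[0,0,0,0]
After op 6 (STO M2): stack=[empty] mem=[0,0,0,0]
After op 7 (RCL M2): stack=[0] mem=[0,0,0,0]
After op 8 (RCL M2): stack=[0,0] mem=[0,0,0,0]
After op 9 (*): stack=[0] mem=[0,0,0,0]
After op 10 (push 6): stack=[0,6] mem=[0,0,0,0]
After op 11 (/): stack=[0] mem=[0,0,0,0]
After op 12 (push 3): stack=[0,3] mem=[0,0,0,0]
After op 13 (/): stack=[0] mem=[0,0,0,0]
After op 14 (push 12): stack=[0,12] mem=[0,0,0,0]
After op 15 (-): stack=[-12] mem=[0,0,0,0]

Answer: [-12]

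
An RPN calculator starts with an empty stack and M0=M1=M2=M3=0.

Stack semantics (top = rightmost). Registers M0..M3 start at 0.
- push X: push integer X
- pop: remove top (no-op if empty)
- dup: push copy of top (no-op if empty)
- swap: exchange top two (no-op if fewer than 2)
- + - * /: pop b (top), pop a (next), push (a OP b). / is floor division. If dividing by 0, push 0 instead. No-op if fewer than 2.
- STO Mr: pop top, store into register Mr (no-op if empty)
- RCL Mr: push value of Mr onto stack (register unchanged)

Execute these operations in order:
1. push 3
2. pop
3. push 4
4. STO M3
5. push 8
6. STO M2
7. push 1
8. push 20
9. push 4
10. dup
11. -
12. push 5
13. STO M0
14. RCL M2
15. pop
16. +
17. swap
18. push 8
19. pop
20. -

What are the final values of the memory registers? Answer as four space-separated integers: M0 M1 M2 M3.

After op 1 (push 3): stack=[3] mem=[0,0,0,0]
After op 2 (pop): stack=[empty] mem=[0,0,0,0]
After op 3 (push 4): stack=[4] mem=[0,0,0,0]
After op 4 (STO M3): stack=[empty] mem=[0,0,0,4]
After op 5 (push 8): stack=[8] mem=[0,0,0,4]
After op 6 (STO M2): stack=[empty] mem=[0,0,8,4]
After op 7 (push 1): stack=[1] mem=[0,0,8,4]
After op 8 (push 20): stack=[1,20] mem=[0,0,8,4]
After op 9 (push 4): stack=[1,20,4] mem=[0,0,8,4]
After op 10 (dup): stack=[1,20,4,4] mem=[0,0,8,4]
After op 11 (-): stack=[1,20,0] mem=[0,0,8,4]
After op 12 (push 5): stack=[1,20,0,5] mem=[0,0,8,4]
After op 13 (STO M0): stack=[1,20,0] mem=[5,0,8,4]
After op 14 (RCL M2): stack=[1,20,0,8] mem=[5,0,8,4]
After op 15 (pop): stack=[1,20,0] mem=[5,0,8,4]
After op 16 (+): stack=[1,20] mem=[5,0,8,4]
After op 17 (swap): stack=[20,1] mem=[5,0,8,4]
After op 18 (push 8): stack=[20,1,8] mem=[5,0,8,4]
After op 19 (pop): stack=[20,1] mem=[5,0,8,4]
After op 20 (-): stack=[19] mem=[5,0,8,4]

Answer: 5 0 8 4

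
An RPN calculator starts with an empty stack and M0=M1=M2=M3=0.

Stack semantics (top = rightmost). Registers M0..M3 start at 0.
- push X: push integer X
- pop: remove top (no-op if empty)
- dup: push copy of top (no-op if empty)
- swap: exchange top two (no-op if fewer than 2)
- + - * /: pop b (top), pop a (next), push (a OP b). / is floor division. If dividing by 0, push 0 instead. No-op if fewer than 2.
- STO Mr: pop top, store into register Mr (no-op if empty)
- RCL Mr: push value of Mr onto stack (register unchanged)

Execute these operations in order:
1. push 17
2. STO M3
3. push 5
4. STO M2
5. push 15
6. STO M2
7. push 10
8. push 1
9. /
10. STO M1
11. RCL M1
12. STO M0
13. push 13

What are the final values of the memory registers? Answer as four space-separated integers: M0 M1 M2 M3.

Answer: 10 10 15 17

Derivation:
After op 1 (push 17): stack=[17] mem=[0,0,0,0]
After op 2 (STO M3): stack=[empty] mem=[0,0,0,17]
After op 3 (push 5): stack=[5] mem=[0,0,0,17]
After op 4 (STO M2): stack=[empty] mem=[0,0,5,17]
After op 5 (push 15): stack=[15] mem=[0,0,5,17]
After op 6 (STO M2): stack=[empty] mem=[0,0,15,17]
After op 7 (push 10): stack=[10] mem=[0,0,15,17]
After op 8 (push 1): stack=[10,1] mem=[0,0,15,17]
After op 9 (/): stack=[10] mem=[0,0,15,17]
After op 10 (STO M1): stack=[empty] mem=[0,10,15,17]
After op 11 (RCL M1): stack=[10] mem=[0,10,15,17]
After op 12 (STO M0): stack=[empty] mem=[10,10,15,17]
After op 13 (push 13): stack=[13] mem=[10,10,15,17]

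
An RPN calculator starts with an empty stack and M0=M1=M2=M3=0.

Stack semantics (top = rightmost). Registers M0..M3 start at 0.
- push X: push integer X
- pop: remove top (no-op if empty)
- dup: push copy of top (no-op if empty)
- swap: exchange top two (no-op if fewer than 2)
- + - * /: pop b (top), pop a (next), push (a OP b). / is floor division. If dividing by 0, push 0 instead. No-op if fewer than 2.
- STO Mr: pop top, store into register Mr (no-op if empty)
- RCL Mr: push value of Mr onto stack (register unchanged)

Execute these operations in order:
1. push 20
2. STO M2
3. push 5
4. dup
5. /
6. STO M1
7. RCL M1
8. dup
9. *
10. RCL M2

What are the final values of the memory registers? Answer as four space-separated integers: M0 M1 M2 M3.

After op 1 (push 20): stack=[20] mem=[0,0,0,0]
After op 2 (STO M2): stack=[empty] mem=[0,0,20,0]
After op 3 (push 5): stack=[5] mem=[0,0,20,0]
After op 4 (dup): stack=[5,5] mem=[0,0,20,0]
After op 5 (/): stack=[1] mem=[0,0,20,0]
After op 6 (STO M1): stack=[empty] mem=[0,1,20,0]
After op 7 (RCL M1): stack=[1] mem=[0,1,20,0]
After op 8 (dup): stack=[1,1] mem=[0,1,20,0]
After op 9 (*): stack=[1] mem=[0,1,20,0]
After op 10 (RCL M2): stack=[1,20] mem=[0,1,20,0]

Answer: 0 1 20 0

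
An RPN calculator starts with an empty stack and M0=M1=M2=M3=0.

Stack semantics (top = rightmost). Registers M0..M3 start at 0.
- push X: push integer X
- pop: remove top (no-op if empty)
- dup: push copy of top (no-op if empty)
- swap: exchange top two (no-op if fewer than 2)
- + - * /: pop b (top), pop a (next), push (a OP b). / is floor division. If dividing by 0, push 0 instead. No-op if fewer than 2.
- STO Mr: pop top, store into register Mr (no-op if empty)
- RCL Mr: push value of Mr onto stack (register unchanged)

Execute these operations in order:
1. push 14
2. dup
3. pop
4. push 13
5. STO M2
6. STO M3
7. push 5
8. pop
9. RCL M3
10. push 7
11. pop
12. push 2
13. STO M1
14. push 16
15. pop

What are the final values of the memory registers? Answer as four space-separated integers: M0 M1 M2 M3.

Answer: 0 2 13 14

Derivation:
After op 1 (push 14): stack=[14] mem=[0,0,0,0]
After op 2 (dup): stack=[14,14] mem=[0,0,0,0]
After op 3 (pop): stack=[14] mem=[0,0,0,0]
After op 4 (push 13): stack=[14,13] mem=[0,0,0,0]
After op 5 (STO M2): stack=[14] mem=[0,0,13,0]
After op 6 (STO M3): stack=[empty] mem=[0,0,13,14]
After op 7 (push 5): stack=[5] mem=[0,0,13,14]
After op 8 (pop): stack=[empty] mem=[0,0,13,14]
After op 9 (RCL M3): stack=[14] mem=[0,0,13,14]
After op 10 (push 7): stack=[14,7] mem=[0,0,13,14]
After op 11 (pop): stack=[14] mem=[0,0,13,14]
After op 12 (push 2): stack=[14,2] mem=[0,0,13,14]
After op 13 (STO M1): stack=[14] mem=[0,2,13,14]
After op 14 (push 16): stack=[14,16] mem=[0,2,13,14]
After op 15 (pop): stack=[14] mem=[0,2,13,14]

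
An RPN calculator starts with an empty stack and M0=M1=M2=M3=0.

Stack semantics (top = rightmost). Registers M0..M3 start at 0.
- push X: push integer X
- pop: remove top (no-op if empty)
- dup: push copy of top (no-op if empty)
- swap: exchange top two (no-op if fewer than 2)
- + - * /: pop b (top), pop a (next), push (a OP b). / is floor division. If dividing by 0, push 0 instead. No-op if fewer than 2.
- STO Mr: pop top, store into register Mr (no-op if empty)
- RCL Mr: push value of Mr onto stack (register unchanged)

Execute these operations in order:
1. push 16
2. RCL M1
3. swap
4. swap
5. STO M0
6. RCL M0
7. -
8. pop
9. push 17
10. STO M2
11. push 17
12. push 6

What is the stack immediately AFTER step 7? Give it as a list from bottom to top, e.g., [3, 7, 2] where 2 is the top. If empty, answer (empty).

After op 1 (push 16): stack=[16] mem=[0,0,0,0]
After op 2 (RCL M1): stack=[16,0] mem=[0,0,0,0]
After op 3 (swap): stack=[0,16] mem=[0,0,0,0]
After op 4 (swap): stack=[16,0] mem=[0,0,0,0]
After op 5 (STO M0): stack=[16] mem=[0,0,0,0]
After op 6 (RCL M0): stack=[16,0] mem=[0,0,0,0]
After op 7 (-): stack=[16] mem=[0,0,0,0]

[16]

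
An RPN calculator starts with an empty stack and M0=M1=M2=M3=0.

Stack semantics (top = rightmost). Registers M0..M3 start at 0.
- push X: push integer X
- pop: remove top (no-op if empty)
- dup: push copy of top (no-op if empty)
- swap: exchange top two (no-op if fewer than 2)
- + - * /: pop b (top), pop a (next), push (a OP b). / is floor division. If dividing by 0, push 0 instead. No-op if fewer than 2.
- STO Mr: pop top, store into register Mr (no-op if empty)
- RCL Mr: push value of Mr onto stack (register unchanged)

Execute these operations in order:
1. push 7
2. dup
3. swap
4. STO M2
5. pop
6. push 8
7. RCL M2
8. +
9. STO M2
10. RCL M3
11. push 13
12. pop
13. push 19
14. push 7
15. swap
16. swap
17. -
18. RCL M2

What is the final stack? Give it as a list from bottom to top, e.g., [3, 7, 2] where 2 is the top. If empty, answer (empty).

After op 1 (push 7): stack=[7] mem=[0,0,0,0]
After op 2 (dup): stack=[7,7] mem=[0,0,0,0]
After op 3 (swap): stack=[7,7] mem=[0,0,0,0]
After op 4 (STO M2): stack=[7] mem=[0,0,7,0]
After op 5 (pop): stack=[empty] mem=[0,0,7,0]
After op 6 (push 8): stack=[8] mem=[0,0,7,0]
After op 7 (RCL M2): stack=[8,7] mem=[0,0,7,0]
After op 8 (+): stack=[15] mem=[0,0,7,0]
After op 9 (STO M2): stack=[empty] mem=[0,0,15,0]
After op 10 (RCL M3): stack=[0] mem=[0,0,15,0]
After op 11 (push 13): stack=[0,13] mem=[0,0,15,0]
After op 12 (pop): stack=[0] mem=[0,0,15,0]
After op 13 (push 19): stack=[0,19] mem=[0,0,15,0]
After op 14 (push 7): stack=[0,19,7] mem=[0,0,15,0]
After op 15 (swap): stack=[0,7,19] mem=[0,0,15,0]
After op 16 (swap): stack=[0,19,7] mem=[0,0,15,0]
After op 17 (-): stack=[0,12] mem=[0,0,15,0]
After op 18 (RCL M2): stack=[0,12,15] mem=[0,0,15,0]

Answer: [0, 12, 15]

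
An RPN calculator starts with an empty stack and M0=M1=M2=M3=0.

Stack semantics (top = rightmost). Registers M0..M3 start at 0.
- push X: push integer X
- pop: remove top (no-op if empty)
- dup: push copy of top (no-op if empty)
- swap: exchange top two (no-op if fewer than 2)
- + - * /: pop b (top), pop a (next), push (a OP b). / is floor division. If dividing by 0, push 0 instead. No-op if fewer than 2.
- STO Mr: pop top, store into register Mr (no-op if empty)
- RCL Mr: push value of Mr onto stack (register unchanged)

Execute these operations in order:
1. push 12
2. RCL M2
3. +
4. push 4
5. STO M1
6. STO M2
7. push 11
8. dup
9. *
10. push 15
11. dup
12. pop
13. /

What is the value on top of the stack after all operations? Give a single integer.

Answer: 8

Derivation:
After op 1 (push 12): stack=[12] mem=[0,0,0,0]
After op 2 (RCL M2): stack=[12,0] mem=[0,0,0,0]
After op 3 (+): stack=[12] mem=[0,0,0,0]
After op 4 (push 4): stack=[12,4] mem=[0,0,0,0]
After op 5 (STO M1): stack=[12] mem=[0,4,0,0]
After op 6 (STO M2): stack=[empty] mem=[0,4,12,0]
After op 7 (push 11): stack=[11] mem=[0,4,12,0]
After op 8 (dup): stack=[11,11] mem=[0,4,12,0]
After op 9 (*): stack=[121] mem=[0,4,12,0]
After op 10 (push 15): stack=[121,15] mem=[0,4,12,0]
After op 11 (dup): stack=[121,15,15] mem=[0,4,12,0]
After op 12 (pop): stack=[121,15] mem=[0,4,12,0]
After op 13 (/): stack=[8] mem=[0,4,12,0]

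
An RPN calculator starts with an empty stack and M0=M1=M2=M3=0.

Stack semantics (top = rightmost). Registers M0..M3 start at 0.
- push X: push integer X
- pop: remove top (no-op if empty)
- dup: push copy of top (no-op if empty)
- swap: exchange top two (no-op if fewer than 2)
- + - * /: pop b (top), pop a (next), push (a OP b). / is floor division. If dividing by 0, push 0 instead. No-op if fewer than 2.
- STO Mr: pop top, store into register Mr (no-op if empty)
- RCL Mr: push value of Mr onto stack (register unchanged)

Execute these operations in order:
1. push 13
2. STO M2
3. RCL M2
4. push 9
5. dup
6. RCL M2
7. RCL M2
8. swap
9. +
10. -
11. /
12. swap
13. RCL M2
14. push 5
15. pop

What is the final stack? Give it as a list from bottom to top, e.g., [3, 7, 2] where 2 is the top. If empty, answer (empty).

After op 1 (push 13): stack=[13] mem=[0,0,0,0]
After op 2 (STO M2): stack=[empty] mem=[0,0,13,0]
After op 3 (RCL M2): stack=[13] mem=[0,0,13,0]
After op 4 (push 9): stack=[13,9] mem=[0,0,13,0]
After op 5 (dup): stack=[13,9,9] mem=[0,0,13,0]
After op 6 (RCL M2): stack=[13,9,9,13] mem=[0,0,13,0]
After op 7 (RCL M2): stack=[13,9,9,13,13] mem=[0,0,13,0]
After op 8 (swap): stack=[13,9,9,13,13] mem=[0,0,13,0]
After op 9 (+): stack=[13,9,9,26] mem=[0,0,13,0]
After op 10 (-): stack=[13,9,-17] mem=[0,0,13,0]
After op 11 (/): stack=[13,-1] mem=[0,0,13,0]
After op 12 (swap): stack=[-1,13] mem=[0,0,13,0]
After op 13 (RCL M2): stack=[-1,13,13] mem=[0,0,13,0]
After op 14 (push 5): stack=[-1,13,13,5] mem=[0,0,13,0]
After op 15 (pop): stack=[-1,13,13] mem=[0,0,13,0]

Answer: [-1, 13, 13]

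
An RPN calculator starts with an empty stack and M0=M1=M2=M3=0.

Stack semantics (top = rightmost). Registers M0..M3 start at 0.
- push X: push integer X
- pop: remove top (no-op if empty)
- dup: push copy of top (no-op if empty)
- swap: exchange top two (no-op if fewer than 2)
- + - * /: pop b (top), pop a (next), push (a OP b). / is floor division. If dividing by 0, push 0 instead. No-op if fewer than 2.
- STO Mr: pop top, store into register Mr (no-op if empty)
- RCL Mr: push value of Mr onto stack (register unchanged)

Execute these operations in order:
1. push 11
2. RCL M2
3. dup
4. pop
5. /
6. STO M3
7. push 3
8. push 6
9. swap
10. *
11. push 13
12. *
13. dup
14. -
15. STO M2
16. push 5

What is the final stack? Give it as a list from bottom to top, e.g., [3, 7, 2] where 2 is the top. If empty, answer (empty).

After op 1 (push 11): stack=[11] mem=[0,0,0,0]
After op 2 (RCL M2): stack=[11,0] mem=[0,0,0,0]
After op 3 (dup): stack=[11,0,0] mem=[0,0,0,0]
After op 4 (pop): stack=[11,0] mem=[0,0,0,0]
After op 5 (/): stack=[0] mem=[0,0,0,0]
After op 6 (STO M3): stack=[empty] mem=[0,0,0,0]
After op 7 (push 3): stack=[3] mem=[0,0,0,0]
After op 8 (push 6): stack=[3,6] mem=[0,0,0,0]
After op 9 (swap): stack=[6,3] mem=[0,0,0,0]
After op 10 (*): stack=[18] mem=[0,0,0,0]
After op 11 (push 13): stack=[18,13] mem=[0,0,0,0]
After op 12 (*): stack=[234] mem=[0,0,0,0]
After op 13 (dup): stack=[234,234] mem=[0,0,0,0]
After op 14 (-): stack=[0] mem=[0,0,0,0]
After op 15 (STO M2): stack=[empty] mem=[0,0,0,0]
After op 16 (push 5): stack=[5] mem=[0,0,0,0]

Answer: [5]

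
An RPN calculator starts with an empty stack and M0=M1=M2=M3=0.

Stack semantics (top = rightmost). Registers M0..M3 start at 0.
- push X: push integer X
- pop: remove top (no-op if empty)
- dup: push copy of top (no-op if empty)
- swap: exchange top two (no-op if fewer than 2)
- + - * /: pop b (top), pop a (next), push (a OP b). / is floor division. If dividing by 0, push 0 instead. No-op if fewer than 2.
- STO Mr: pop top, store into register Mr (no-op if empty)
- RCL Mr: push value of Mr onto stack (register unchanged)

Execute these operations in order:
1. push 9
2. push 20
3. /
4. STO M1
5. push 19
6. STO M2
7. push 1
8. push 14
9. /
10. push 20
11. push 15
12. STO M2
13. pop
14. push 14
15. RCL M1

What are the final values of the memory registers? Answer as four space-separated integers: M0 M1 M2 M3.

After op 1 (push 9): stack=[9] mem=[0,0,0,0]
After op 2 (push 20): stack=[9,20] mem=[0,0,0,0]
After op 3 (/): stack=[0] mem=[0,0,0,0]
After op 4 (STO M1): stack=[empty] mem=[0,0,0,0]
After op 5 (push 19): stack=[19] mem=[0,0,0,0]
After op 6 (STO M2): stack=[empty] mem=[0,0,19,0]
After op 7 (push 1): stack=[1] mem=[0,0,19,0]
After op 8 (push 14): stack=[1,14] mem=[0,0,19,0]
After op 9 (/): stack=[0] mem=[0,0,19,0]
After op 10 (push 20): stack=[0,20] mem=[0,0,19,0]
After op 11 (push 15): stack=[0,20,15] mem=[0,0,19,0]
After op 12 (STO M2): stack=[0,20] mem=[0,0,15,0]
After op 13 (pop): stack=[0] mem=[0,0,15,0]
After op 14 (push 14): stack=[0,14] mem=[0,0,15,0]
After op 15 (RCL M1): stack=[0,14,0] mem=[0,0,15,0]

Answer: 0 0 15 0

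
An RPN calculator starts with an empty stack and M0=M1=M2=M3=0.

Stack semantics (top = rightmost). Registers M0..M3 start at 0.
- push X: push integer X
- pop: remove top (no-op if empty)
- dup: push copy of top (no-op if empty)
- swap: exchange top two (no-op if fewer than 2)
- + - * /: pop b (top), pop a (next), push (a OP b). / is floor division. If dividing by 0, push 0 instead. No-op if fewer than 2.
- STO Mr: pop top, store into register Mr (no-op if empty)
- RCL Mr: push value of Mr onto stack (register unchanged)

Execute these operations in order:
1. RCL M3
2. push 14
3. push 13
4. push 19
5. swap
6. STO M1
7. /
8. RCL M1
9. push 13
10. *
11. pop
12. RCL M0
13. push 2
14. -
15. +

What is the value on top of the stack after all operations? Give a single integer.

After op 1 (RCL M3): stack=[0] mem=[0,0,0,0]
After op 2 (push 14): stack=[0,14] mem=[0,0,0,0]
After op 3 (push 13): stack=[0,14,13] mem=[0,0,0,0]
After op 4 (push 19): stack=[0,14,13,19] mem=[0,0,0,0]
After op 5 (swap): stack=[0,14,19,13] mem=[0,0,0,0]
After op 6 (STO M1): stack=[0,14,19] mem=[0,13,0,0]
After op 7 (/): stack=[0,0] mem=[0,13,0,0]
After op 8 (RCL M1): stack=[0,0,13] mem=[0,13,0,0]
After op 9 (push 13): stack=[0,0,13,13] mem=[0,13,0,0]
After op 10 (*): stack=[0,0,169] mem=[0,13,0,0]
After op 11 (pop): stack=[0,0] mem=[0,13,0,0]
After op 12 (RCL M0): stack=[0,0,0] mem=[0,13,0,0]
After op 13 (push 2): stack=[0,0,0,2] mem=[0,13,0,0]
After op 14 (-): stack=[0,0,-2] mem=[0,13,0,0]
After op 15 (+): stack=[0,-2] mem=[0,13,0,0]

Answer: -2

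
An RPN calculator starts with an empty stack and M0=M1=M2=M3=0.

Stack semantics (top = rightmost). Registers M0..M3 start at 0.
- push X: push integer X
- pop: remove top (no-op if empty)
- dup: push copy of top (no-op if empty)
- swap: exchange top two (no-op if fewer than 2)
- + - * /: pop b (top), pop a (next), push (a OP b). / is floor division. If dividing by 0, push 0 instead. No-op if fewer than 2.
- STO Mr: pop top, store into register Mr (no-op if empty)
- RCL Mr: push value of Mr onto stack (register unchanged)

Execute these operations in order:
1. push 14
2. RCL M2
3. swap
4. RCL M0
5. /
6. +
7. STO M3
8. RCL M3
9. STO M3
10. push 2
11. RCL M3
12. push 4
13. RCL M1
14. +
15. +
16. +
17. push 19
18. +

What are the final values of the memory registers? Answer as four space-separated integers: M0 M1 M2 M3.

Answer: 0 0 0 0

Derivation:
After op 1 (push 14): stack=[14] mem=[0,0,0,0]
After op 2 (RCL M2): stack=[14,0] mem=[0,0,0,0]
After op 3 (swap): stack=[0,14] mem=[0,0,0,0]
After op 4 (RCL M0): stack=[0,14,0] mem=[0,0,0,0]
After op 5 (/): stack=[0,0] mem=[0,0,0,0]
After op 6 (+): stack=[0] mem=[0,0,0,0]
After op 7 (STO M3): stack=[empty] mem=[0,0,0,0]
After op 8 (RCL M3): stack=[0] mem=[0,0,0,0]
After op 9 (STO M3): stack=[empty] mem=[0,0,0,0]
After op 10 (push 2): stack=[2] mem=[0,0,0,0]
After op 11 (RCL M3): stack=[2,0] mem=[0,0,0,0]
After op 12 (push 4): stack=[2,0,4] mem=[0,0,0,0]
After op 13 (RCL M1): stack=[2,0,4,0] mem=[0,0,0,0]
After op 14 (+): stack=[2,0,4] mem=[0,0,0,0]
After op 15 (+): stack=[2,4] mem=[0,0,0,0]
After op 16 (+): stack=[6] mem=[0,0,0,0]
After op 17 (push 19): stack=[6,19] mem=[0,0,0,0]
After op 18 (+): stack=[25] mem=[0,0,0,0]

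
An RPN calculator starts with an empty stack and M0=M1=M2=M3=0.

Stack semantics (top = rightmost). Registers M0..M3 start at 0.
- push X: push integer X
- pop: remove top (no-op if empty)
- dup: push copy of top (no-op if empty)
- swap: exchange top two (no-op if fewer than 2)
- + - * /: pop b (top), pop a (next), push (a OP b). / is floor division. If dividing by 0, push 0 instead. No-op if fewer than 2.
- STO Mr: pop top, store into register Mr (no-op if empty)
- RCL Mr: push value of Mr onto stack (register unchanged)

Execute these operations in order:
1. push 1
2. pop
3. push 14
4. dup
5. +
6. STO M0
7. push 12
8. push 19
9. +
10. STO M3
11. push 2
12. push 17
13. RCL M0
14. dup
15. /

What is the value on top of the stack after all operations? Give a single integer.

After op 1 (push 1): stack=[1] mem=[0,0,0,0]
After op 2 (pop): stack=[empty] mem=[0,0,0,0]
After op 3 (push 14): stack=[14] mem=[0,0,0,0]
After op 4 (dup): stack=[14,14] mem=[0,0,0,0]
After op 5 (+): stack=[28] mem=[0,0,0,0]
After op 6 (STO M0): stack=[empty] mem=[28,0,0,0]
After op 7 (push 12): stack=[12] mem=[28,0,0,0]
After op 8 (push 19): stack=[12,19] mem=[28,0,0,0]
After op 9 (+): stack=[31] mem=[28,0,0,0]
After op 10 (STO M3): stack=[empty] mem=[28,0,0,31]
After op 11 (push 2): stack=[2] mem=[28,0,0,31]
After op 12 (push 17): stack=[2,17] mem=[28,0,0,31]
After op 13 (RCL M0): stack=[2,17,28] mem=[28,0,0,31]
After op 14 (dup): stack=[2,17,28,28] mem=[28,0,0,31]
After op 15 (/): stack=[2,17,1] mem=[28,0,0,31]

Answer: 1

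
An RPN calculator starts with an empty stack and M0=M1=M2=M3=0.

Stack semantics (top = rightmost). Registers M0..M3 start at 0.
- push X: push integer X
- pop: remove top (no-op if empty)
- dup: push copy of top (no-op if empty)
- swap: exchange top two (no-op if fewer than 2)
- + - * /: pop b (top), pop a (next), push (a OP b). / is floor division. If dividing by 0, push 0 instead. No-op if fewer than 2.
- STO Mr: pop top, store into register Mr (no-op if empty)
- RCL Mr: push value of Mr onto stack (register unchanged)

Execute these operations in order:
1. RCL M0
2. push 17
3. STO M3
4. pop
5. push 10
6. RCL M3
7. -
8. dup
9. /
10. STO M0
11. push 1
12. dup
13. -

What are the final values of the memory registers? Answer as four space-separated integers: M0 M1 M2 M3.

After op 1 (RCL M0): stack=[0] mem=[0,0,0,0]
After op 2 (push 17): stack=[0,17] mem=[0,0,0,0]
After op 3 (STO M3): stack=[0] mem=[0,0,0,17]
After op 4 (pop): stack=[empty] mem=[0,0,0,17]
After op 5 (push 10): stack=[10] mem=[0,0,0,17]
After op 6 (RCL M3): stack=[10,17] mem=[0,0,0,17]
After op 7 (-): stack=[-7] mem=[0,0,0,17]
After op 8 (dup): stack=[-7,-7] mem=[0,0,0,17]
After op 9 (/): stack=[1] mem=[0,0,0,17]
After op 10 (STO M0): stack=[empty] mem=[1,0,0,17]
After op 11 (push 1): stack=[1] mem=[1,0,0,17]
After op 12 (dup): stack=[1,1] mem=[1,0,0,17]
After op 13 (-): stack=[0] mem=[1,0,0,17]

Answer: 1 0 0 17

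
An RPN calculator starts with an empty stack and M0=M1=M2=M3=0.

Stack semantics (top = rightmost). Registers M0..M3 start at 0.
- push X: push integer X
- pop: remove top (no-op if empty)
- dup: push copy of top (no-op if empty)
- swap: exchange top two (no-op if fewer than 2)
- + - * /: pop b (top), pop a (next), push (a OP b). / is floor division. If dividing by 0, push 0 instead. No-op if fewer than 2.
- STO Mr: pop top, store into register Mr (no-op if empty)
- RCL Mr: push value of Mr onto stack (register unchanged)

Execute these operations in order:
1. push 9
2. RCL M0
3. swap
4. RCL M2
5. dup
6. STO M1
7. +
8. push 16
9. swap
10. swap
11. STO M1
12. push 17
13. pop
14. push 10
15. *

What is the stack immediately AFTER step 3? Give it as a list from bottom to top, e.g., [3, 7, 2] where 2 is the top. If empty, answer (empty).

After op 1 (push 9): stack=[9] mem=[0,0,0,0]
After op 2 (RCL M0): stack=[9,0] mem=[0,0,0,0]
After op 3 (swap): stack=[0,9] mem=[0,0,0,0]

[0, 9]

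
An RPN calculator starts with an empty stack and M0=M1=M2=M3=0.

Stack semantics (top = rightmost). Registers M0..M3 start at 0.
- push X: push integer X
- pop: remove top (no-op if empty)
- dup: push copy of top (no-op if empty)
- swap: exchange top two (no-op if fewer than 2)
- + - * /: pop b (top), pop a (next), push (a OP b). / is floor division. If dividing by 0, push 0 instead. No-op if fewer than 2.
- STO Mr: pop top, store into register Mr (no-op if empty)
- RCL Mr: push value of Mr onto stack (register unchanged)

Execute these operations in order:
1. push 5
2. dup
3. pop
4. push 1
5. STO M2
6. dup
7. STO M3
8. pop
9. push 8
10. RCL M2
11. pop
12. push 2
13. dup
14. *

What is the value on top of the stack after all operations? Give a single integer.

Answer: 4

Derivation:
After op 1 (push 5): stack=[5] mem=[0,0,0,0]
After op 2 (dup): stack=[5,5] mem=[0,0,0,0]
After op 3 (pop): stack=[5] mem=[0,0,0,0]
After op 4 (push 1): stack=[5,1] mem=[0,0,0,0]
After op 5 (STO M2): stack=[5] mem=[0,0,1,0]
After op 6 (dup): stack=[5,5] mem=[0,0,1,0]
After op 7 (STO M3): stack=[5] mem=[0,0,1,5]
After op 8 (pop): stack=[empty] mem=[0,0,1,5]
After op 9 (push 8): stack=[8] mem=[0,0,1,5]
After op 10 (RCL M2): stack=[8,1] mem=[0,0,1,5]
After op 11 (pop): stack=[8] mem=[0,0,1,5]
After op 12 (push 2): stack=[8,2] mem=[0,0,1,5]
After op 13 (dup): stack=[8,2,2] mem=[0,0,1,5]
After op 14 (*): stack=[8,4] mem=[0,0,1,5]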